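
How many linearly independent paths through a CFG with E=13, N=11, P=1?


Formula: V(G) = E - N + 2P
V(G) = 13 - 11 + 2*1
V(G) = 2 + 2
V(G) = 4

4


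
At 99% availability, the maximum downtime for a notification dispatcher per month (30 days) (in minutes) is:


Formula: allowed downtime = period * (100 - SLA) / 100
Period (month (30 days)) = 43200 minutes
Unavailability fraction = (100 - 99.0) / 100
Allowed downtime = 43200 * (100 - 99.0) / 100
Allowed downtime = 432.0 minutes

432.0 minutes


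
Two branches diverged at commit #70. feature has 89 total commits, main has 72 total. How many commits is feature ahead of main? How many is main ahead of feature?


Common ancestor: commit #70
feature commits after divergence: 89 - 70 = 19
main commits after divergence: 72 - 70 = 2
feature is 19 commits ahead of main
main is 2 commits ahead of feature

feature ahead: 19, main ahead: 2


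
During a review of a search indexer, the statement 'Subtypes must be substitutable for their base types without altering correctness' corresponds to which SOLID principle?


This describes the Liskov Substitution Principle (LSP)

Liskov Substitution Principle (LSP)


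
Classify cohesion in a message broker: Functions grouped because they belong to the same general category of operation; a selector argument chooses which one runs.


Reasoning: Grouped by category of activity, not by data or sequence
Type: Logical cohesion

Logical cohesion


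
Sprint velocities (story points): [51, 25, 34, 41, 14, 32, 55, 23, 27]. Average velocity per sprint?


Formula: Avg velocity = Total points / Number of sprints
Points: [51, 25, 34, 41, 14, 32, 55, 23, 27]
Sum = 51 + 25 + 34 + 41 + 14 + 32 + 55 + 23 + 27 = 302
Avg velocity = 302 / 9 = 33.56 points/sprint

33.56 points/sprint


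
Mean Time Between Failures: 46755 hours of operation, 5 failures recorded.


Formula: MTBF = Total operating time / Number of failures
MTBF = 46755 / 5
MTBF = 9351.0 hours

9351.0 hours


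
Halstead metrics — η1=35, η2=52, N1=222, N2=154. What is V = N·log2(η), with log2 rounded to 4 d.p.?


Formula: V = N * log2(η), where N = N1 + N2 and η = η1 + η2
η = 35 + 52 = 87
N = 222 + 154 = 376
log2(87) ≈ 6.4429
V = 376 * 6.4429 = 2422.53

2422.53


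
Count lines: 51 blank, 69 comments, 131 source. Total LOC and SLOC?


Total LOC = blank + comment + code
Total LOC = 51 + 69 + 131 = 251
SLOC (source only) = code = 131

Total LOC: 251, SLOC: 131


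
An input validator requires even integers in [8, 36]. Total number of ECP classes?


Constraint: even integers in [8, 36]
Class 1: x < 8 — out-of-range invalid
Class 2: x in [8,36] but odd — wrong type invalid
Class 3: x in [8,36] and even — valid
Class 4: x > 36 — out-of-range invalid
Total equivalence classes: 4

4 equivalence classes


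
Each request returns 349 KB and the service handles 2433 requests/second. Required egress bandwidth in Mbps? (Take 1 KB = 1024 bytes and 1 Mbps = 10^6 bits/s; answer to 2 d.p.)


Formula: Mbps = payload_bytes * RPS * 8 / 1e6
Payload per request = 349 KB = 349 * 1024 = 357376 bytes
Total bytes/sec = 357376 * 2433 = 869495808
Total bits/sec = 869495808 * 8 = 6955966464
Mbps = 6955966464 / 1e6 = 6955.97

6955.97 Mbps


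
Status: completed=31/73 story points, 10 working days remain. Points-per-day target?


Formula: Required rate = Remaining points / Days left
Remaining = 73 - 31 = 42 points
Required rate = 42 / 10 = 4.2 points/day

4.2 points/day


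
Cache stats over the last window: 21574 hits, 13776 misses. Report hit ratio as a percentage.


Formula: hit rate = hits / (hits + misses) * 100
hit rate = 21574 / (21574 + 13776) * 100
hit rate = 21574 / 35350 * 100
hit rate = 61.03%

61.03%


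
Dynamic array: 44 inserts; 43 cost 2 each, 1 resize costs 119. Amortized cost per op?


Formula: Amortized cost = Total cost / Operations
Total cost = (43 * 2) + (1 * 119)
Total cost = 86 + 119 = 205
Amortized = 205 / 44 = 4.6591

4.6591


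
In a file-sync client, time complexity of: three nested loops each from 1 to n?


Reasoning: three levels of nesting over n
Complexity: O(n^3)

O(n^3)


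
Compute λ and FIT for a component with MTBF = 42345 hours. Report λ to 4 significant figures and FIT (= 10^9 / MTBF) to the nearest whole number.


Formula: λ = 1 / MTBF; FIT = λ × 1e9 = 1e9 / MTBF
λ = 1 / 42345 ≈ 2.362e-05 failures/hour
FIT = 1e9 / 42345 ≈ 23616 failures per 1e9 hours (nearest whole number)

λ = 2.362e-05 /h, FIT = 23616


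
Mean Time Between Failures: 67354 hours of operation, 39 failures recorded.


Formula: MTBF = Total operating time / Number of failures
MTBF = 67354 / 39
MTBF = 1727.03 hours

1727.03 hours


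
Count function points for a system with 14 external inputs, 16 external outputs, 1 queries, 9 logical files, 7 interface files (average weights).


UFP = EI*4 + EO*5 + EQ*4 + ILF*10 + EIF*7
UFP = 14*4 + 16*5 + 1*4 + 9*10 + 7*7
UFP = 56 + 80 + 4 + 90 + 49
UFP = 279

279


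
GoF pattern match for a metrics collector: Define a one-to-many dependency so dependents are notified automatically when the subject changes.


This matches the Observer pattern

Observer


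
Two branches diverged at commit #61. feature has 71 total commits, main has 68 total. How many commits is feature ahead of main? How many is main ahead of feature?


Common ancestor: commit #61
feature commits after divergence: 71 - 61 = 10
main commits after divergence: 68 - 61 = 7
feature is 10 commits ahead of main
main is 7 commits ahead of feature

feature ahead: 10, main ahead: 7


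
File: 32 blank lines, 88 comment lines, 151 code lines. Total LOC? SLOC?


Total LOC = blank + comment + code
Total LOC = 32 + 88 + 151 = 271
SLOC (source only) = code = 151

Total LOC: 271, SLOC: 151


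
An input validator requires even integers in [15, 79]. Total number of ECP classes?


Constraint: even integers in [15, 79]
Class 1: x < 15 — out-of-range invalid
Class 2: x in [15,79] but odd — wrong type invalid
Class 3: x in [15,79] and even — valid
Class 4: x > 79 — out-of-range invalid
Total equivalence classes: 4

4 equivalence classes


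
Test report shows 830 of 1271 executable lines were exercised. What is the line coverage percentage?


Coverage = covered / total * 100
Coverage = 830 / 1271 * 100
Coverage = 65.3%

65.3%


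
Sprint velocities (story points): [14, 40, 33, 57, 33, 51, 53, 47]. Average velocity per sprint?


Formula: Avg velocity = Total points / Number of sprints
Points: [14, 40, 33, 57, 33, 51, 53, 47]
Sum = 14 + 40 + 33 + 57 + 33 + 51 + 53 + 47 = 328
Avg velocity = 328 / 8 = 41.0 points/sprint

41.0 points/sprint


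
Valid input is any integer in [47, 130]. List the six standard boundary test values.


Range: [47, 130]
Boundaries: just below min, min, min+1, max-1, max, just above max
Values: [46, 47, 48, 129, 130, 131]

[46, 47, 48, 129, 130, 131]


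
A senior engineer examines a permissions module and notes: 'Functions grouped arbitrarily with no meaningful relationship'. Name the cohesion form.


Reasoning: Worst: random grouping
Type: Coincidental cohesion

Coincidental cohesion


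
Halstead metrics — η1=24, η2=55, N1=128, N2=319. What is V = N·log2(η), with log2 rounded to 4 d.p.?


Formula: V = N * log2(η), where N = N1 + N2 and η = η1 + η2
η = 24 + 55 = 79
N = 128 + 319 = 447
log2(79) ≈ 6.3038
V = 447 * 6.3038 = 2817.80

2817.80


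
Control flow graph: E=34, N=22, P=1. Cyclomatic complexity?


Formula: V(G) = E - N + 2P
V(G) = 34 - 22 + 2*1
V(G) = 12 + 2
V(G) = 14

14


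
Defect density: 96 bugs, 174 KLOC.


Defect density = defects / KLOC
Defect density = 96 / 174
Defect density = 0.552 defects/KLOC

0.552 defects/KLOC


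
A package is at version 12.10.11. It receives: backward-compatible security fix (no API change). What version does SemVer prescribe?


Current: 12.10.11
Change category: 'backward-compatible security fix (no API change)' → patch bump
SemVer rule: patch bump → increment PATCH (MAJOR and MINOR unchanged)
New: 12.10.12

12.10.12


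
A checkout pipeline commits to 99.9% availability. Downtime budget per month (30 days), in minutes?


Formula: allowed downtime = period * (100 - SLA) / 100
Period (month (30 days)) = 43200 minutes
Unavailability fraction = (100 - 99.9) / 100
Allowed downtime = 43200 * (100 - 99.9) / 100
Allowed downtime = 43.2 minutes

43.2 minutes


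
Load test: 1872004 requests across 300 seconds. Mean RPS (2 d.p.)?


Formula: throughput = requests / seconds
throughput = 1872004 / 300
throughput = 6240.01 requests/second

6240.01 requests/second


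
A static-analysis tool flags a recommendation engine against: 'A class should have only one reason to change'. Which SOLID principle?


This describes the Single Responsibility Principle (SRP)

Single Responsibility Principle (SRP)


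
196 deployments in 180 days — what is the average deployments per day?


Formula: deployments per day = releases / days
= 196 / 180
= 1.089 deploys/day
(equivalently, 7.62 deploys/week)

1.089 deploys/day


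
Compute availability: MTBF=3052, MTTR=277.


Availability = MTBF / (MTBF + MTTR)
Availability = 3052 / (3052 + 277)
Availability = 3052 / 3329
Availability = 91.6792%

91.6792%


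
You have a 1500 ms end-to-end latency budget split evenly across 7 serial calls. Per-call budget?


Formula: per_stage = total_budget / stages
per_stage = 1500 / 7
per_stage = 214.29 ms

214.29 ms


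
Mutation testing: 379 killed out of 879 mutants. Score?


Mutation score = killed / total * 100
Mutation score = 379 / 879 * 100
Mutation score = 43.12%

43.12%


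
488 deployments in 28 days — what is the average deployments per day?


Formula: deployments per day = releases / days
= 488 / 28
= 17.429 deploys/day
(equivalently, 122.0 deploys/week)

17.429 deploys/day


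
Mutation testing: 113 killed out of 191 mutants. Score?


Mutation score = killed / total * 100
Mutation score = 113 / 191 * 100
Mutation score = 59.16%

59.16%


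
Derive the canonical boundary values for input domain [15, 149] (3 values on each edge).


Range: [15, 149]
Boundaries: just below min, min, min+1, max-1, max, just above max
Values: [14, 15, 16, 148, 149, 150]

[14, 15, 16, 148, 149, 150]


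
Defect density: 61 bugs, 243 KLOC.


Defect density = defects / KLOC
Defect density = 61 / 243
Defect density = 0.251 defects/KLOC

0.251 defects/KLOC


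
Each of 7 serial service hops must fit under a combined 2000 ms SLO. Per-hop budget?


Formula: per_stage = total_budget / stages
per_stage = 2000 / 7
per_stage = 285.71 ms

285.71 ms


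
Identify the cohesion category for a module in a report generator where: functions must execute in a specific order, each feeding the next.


Reasoning: Output of one is input to next
Type: Sequential cohesion

Sequential cohesion


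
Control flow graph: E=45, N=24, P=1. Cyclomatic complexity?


Formula: V(G) = E - N + 2P
V(G) = 45 - 24 + 2*1
V(G) = 21 + 2
V(G) = 23

23


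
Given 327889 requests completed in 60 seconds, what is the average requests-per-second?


Formula: throughput = requests / seconds
throughput = 327889 / 60
throughput = 5464.82 requests/second

5464.82 requests/second


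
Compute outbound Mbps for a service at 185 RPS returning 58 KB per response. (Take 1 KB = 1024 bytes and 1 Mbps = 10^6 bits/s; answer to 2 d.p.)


Formula: Mbps = payload_bytes * RPS * 8 / 1e6
Payload per request = 58 KB = 58 * 1024 = 59392 bytes
Total bytes/sec = 59392 * 185 = 10987520
Total bits/sec = 10987520 * 8 = 87900160
Mbps = 87900160 / 1e6 = 87.9

87.9 Mbps


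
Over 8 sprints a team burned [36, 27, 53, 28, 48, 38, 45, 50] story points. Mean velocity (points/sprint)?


Formula: Avg velocity = Total points / Number of sprints
Points: [36, 27, 53, 28, 48, 38, 45, 50]
Sum = 36 + 27 + 53 + 28 + 48 + 38 + 45 + 50 = 325
Avg velocity = 325 / 8 = 40.63 points/sprint

40.63 points/sprint


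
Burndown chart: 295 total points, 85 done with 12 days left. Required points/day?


Formula: Required rate = Remaining points / Days left
Remaining = 295 - 85 = 210 points
Required rate = 210 / 12 = 17.5 points/day

17.5 points/day


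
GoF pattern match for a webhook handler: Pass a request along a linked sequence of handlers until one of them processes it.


This matches the Chain of Responsibility pattern

Chain of Responsibility


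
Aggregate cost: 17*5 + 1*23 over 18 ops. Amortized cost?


Formula: Amortized cost = Total cost / Operations
Total cost = (17 * 5) + (1 * 23)
Total cost = 85 + 23 = 108
Amortized = 108 / 18 = 6.0

6.0


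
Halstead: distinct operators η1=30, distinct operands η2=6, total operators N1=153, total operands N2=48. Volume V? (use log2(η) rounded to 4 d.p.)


Formula: V = N * log2(η), where N = N1 + N2 and η = η1 + η2
η = 30 + 6 = 36
N = 153 + 48 = 201
log2(36) ≈ 5.1699
V = 201 * 5.1699 = 1039.15

1039.15


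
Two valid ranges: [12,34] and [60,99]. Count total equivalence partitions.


Valid ranges: [12,34] and [60,99]
Class 1: x < 12 — invalid
Class 2: 12 ≤ x ≤ 34 — valid
Class 3: 34 < x < 60 — invalid (gap between ranges)
Class 4: 60 ≤ x ≤ 99 — valid
Class 5: x > 99 — invalid
Total equivalence classes: 5

5 equivalence classes


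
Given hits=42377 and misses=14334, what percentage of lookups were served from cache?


Formula: hit rate = hits / (hits + misses) * 100
hit rate = 42377 / (42377 + 14334) * 100
hit rate = 42377 / 56711 * 100
hit rate = 74.72%

74.72%


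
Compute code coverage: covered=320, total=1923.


Coverage = covered / total * 100
Coverage = 320 / 1923 * 100
Coverage = 16.64%

16.64%


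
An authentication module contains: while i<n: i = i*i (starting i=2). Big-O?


Reasoning: squaring drives double-exponential growth; iterations ~ log log n
Complexity: O(log log n)

O(log log n)


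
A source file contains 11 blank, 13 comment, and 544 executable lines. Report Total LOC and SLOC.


Total LOC = blank + comment + code
Total LOC = 11 + 13 + 544 = 568
SLOC (source only) = code = 544

Total LOC: 568, SLOC: 544


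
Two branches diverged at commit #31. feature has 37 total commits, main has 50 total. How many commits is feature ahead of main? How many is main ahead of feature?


Common ancestor: commit #31
feature commits after divergence: 37 - 31 = 6
main commits after divergence: 50 - 31 = 19
feature is 6 commits ahead of main
main is 19 commits ahead of feature

feature ahead: 6, main ahead: 19


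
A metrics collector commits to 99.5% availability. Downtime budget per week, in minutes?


Formula: allowed downtime = period * (100 - SLA) / 100
Period (week) = 10080 minutes
Unavailability fraction = (100 - 99.5) / 100
Allowed downtime = 10080 * (100 - 99.5) / 100
Allowed downtime = 50.4 minutes

50.4 minutes


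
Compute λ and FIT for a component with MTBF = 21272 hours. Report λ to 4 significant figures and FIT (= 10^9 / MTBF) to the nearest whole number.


Formula: λ = 1 / MTBF; FIT = λ × 1e9 = 1e9 / MTBF
λ = 1 / 21272 ≈ 4.701e-05 failures/hour
FIT = 1e9 / 21272 ≈ 47010 failures per 1e9 hours (nearest whole number)

λ = 4.701e-05 /h, FIT = 47010


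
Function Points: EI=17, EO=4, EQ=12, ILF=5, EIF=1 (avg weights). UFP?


UFP = EI*4 + EO*5 + EQ*4 + ILF*10 + EIF*7
UFP = 17*4 + 4*5 + 12*4 + 5*10 + 1*7
UFP = 68 + 20 + 48 + 50 + 7
UFP = 193

193


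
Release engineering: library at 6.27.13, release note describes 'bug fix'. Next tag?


Current: 6.27.13
Change category: 'bug fix' → patch bump
SemVer rule: patch bump → increment PATCH (MAJOR and MINOR unchanged)
New: 6.27.14

6.27.14


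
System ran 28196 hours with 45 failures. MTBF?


Formula: MTBF = Total operating time / Number of failures
MTBF = 28196 / 45
MTBF = 626.58 hours

626.58 hours


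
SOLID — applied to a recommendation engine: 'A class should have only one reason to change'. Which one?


This describes the Single Responsibility Principle (SRP)

Single Responsibility Principle (SRP)


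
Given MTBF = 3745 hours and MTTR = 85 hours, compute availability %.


Availability = MTBF / (MTBF + MTTR)
Availability = 3745 / (3745 + 85)
Availability = 3745 / 3830
Availability = 97.7807%

97.7807%


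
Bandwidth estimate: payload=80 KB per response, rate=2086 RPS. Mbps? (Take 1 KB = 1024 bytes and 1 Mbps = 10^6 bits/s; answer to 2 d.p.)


Formula: Mbps = payload_bytes * RPS * 8 / 1e6
Payload per request = 80 KB = 80 * 1024 = 81920 bytes
Total bytes/sec = 81920 * 2086 = 170885120
Total bits/sec = 170885120 * 8 = 1367080960
Mbps = 1367080960 / 1e6 = 1367.08

1367.08 Mbps


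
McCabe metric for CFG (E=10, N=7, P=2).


Formula: V(G) = E - N + 2P
V(G) = 10 - 7 + 2*2
V(G) = 3 + 4
V(G) = 7

7


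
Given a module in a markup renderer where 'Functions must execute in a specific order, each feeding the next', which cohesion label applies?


Reasoning: Output of one is input to next
Type: Sequential cohesion

Sequential cohesion


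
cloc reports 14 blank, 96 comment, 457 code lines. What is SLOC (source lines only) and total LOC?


Total LOC = blank + comment + code
Total LOC = 14 + 96 + 457 = 567
SLOC (source only) = code = 457

Total LOC: 567, SLOC: 457


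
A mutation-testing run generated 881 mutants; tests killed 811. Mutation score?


Mutation score = killed / total * 100
Mutation score = 811 / 881 * 100
Mutation score = 92.05%

92.05%


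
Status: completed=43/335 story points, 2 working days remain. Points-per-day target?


Formula: Required rate = Remaining points / Days left
Remaining = 335 - 43 = 292 points
Required rate = 292 / 2 = 146.0 points/day

146.0 points/day


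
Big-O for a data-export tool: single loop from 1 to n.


Reasoning: one pass through n items
Complexity: O(n)

O(n)


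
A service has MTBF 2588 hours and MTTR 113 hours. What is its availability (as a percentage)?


Availability = MTBF / (MTBF + MTTR)
Availability = 2588 / (2588 + 113)
Availability = 2588 / 2701
Availability = 95.8164%

95.8164%


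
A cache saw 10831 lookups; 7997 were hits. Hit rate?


Formula: hit rate = hits / (hits + misses) * 100
hit rate = 7997 / (7997 + 2834) * 100
hit rate = 7997 / 10831 * 100
hit rate = 73.83%

73.83%


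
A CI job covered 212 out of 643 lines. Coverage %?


Coverage = covered / total * 100
Coverage = 212 / 643 * 100
Coverage = 32.97%

32.97%


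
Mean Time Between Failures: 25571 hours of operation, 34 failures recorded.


Formula: MTBF = Total operating time / Number of failures
MTBF = 25571 / 34
MTBF = 752.09 hours

752.09 hours


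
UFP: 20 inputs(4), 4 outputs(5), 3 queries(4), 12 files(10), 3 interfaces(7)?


UFP = EI*4 + EO*5 + EQ*4 + ILF*10 + EIF*7
UFP = 20*4 + 4*5 + 3*4 + 12*10 + 3*7
UFP = 80 + 20 + 12 + 120 + 21
UFP = 253

253


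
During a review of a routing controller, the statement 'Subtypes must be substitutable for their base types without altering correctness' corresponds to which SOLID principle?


This describes the Liskov Substitution Principle (LSP)

Liskov Substitution Principle (LSP)


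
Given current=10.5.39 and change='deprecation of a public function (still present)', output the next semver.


Current: 10.5.39
Change category: 'deprecation of a public function (still present)' → minor bump
SemVer rule: minor bump → increment MINOR, reset PATCH to 0 (MAJOR unchanged)
New: 10.6.0

10.6.0


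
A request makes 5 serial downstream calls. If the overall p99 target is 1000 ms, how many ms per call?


Formula: per_stage = total_budget / stages
per_stage = 1000 / 5
per_stage = 200.0 ms

200.0 ms


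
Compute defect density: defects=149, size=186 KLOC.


Defect density = defects / KLOC
Defect density = 149 / 186
Defect density = 0.801 defects/KLOC

0.801 defects/KLOC


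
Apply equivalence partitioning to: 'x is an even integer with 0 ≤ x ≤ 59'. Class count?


Constraint: even integers in [0, 59]
Class 1: x < 0 — out-of-range invalid
Class 2: x in [0,59] but odd — wrong type invalid
Class 3: x in [0,59] and even — valid
Class 4: x > 59 — out-of-range invalid
Total equivalence classes: 4

4 equivalence classes


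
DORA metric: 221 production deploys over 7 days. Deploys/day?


Formula: deployments per day = releases / days
= 221 / 7
= 31.571 deploys/day
(equivalently, 221.0 deploys/week)

31.571 deploys/day


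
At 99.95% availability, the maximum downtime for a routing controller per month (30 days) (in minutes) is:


Formula: allowed downtime = period * (100 - SLA) / 100
Period (month (30 days)) = 43200 minutes
Unavailability fraction = (100 - 99.95) / 100
Allowed downtime = 43200 * (100 - 99.95) / 100
Allowed downtime = 21.6 minutes

21.6 minutes


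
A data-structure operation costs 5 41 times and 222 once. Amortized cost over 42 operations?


Formula: Amortized cost = Total cost / Operations
Total cost = (41 * 5) + (1 * 222)
Total cost = 205 + 222 = 427
Amortized = 427 / 42 = 10.1667

10.1667


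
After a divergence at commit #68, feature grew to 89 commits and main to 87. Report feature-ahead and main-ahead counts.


Common ancestor: commit #68
feature commits after divergence: 89 - 68 = 21
main commits after divergence: 87 - 68 = 19
feature is 21 commits ahead of main
main is 19 commits ahead of feature

feature ahead: 21, main ahead: 19


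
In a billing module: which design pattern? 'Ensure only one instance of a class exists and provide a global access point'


This matches the Singleton pattern

Singleton


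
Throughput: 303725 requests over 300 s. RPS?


Formula: throughput = requests / seconds
throughput = 303725 / 300
throughput = 1012.42 requests/second

1012.42 requests/second


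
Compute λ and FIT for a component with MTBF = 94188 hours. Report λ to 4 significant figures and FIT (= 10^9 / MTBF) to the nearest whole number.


Formula: λ = 1 / MTBF; FIT = λ × 1e9 = 1e9 / MTBF
λ = 1 / 94188 ≈ 1.062e-05 failures/hour
FIT = 1e9 / 94188 ≈ 10617 failures per 1e9 hours (nearest whole number)

λ = 1.062e-05 /h, FIT = 10617


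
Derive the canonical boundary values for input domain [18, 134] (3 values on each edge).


Range: [18, 134]
Boundaries: just below min, min, min+1, max-1, max, just above max
Values: [17, 18, 19, 133, 134, 135]

[17, 18, 19, 133, 134, 135]


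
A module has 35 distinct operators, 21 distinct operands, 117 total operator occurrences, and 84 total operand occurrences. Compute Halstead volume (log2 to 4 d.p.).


Formula: V = N * log2(η), where N = N1 + N2 and η = η1 + η2
η = 35 + 21 = 56
N = 117 + 84 = 201
log2(56) ≈ 5.8074
V = 201 * 5.8074 = 1167.29

1167.29


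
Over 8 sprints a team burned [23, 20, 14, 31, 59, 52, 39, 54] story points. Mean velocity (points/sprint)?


Formula: Avg velocity = Total points / Number of sprints
Points: [23, 20, 14, 31, 59, 52, 39, 54]
Sum = 23 + 20 + 14 + 31 + 59 + 52 + 39 + 54 = 292
Avg velocity = 292 / 8 = 36.5 points/sprint

36.5 points/sprint


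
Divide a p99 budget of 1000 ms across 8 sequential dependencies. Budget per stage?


Formula: per_stage = total_budget / stages
per_stage = 1000 / 8
per_stage = 125.0 ms

125.0 ms


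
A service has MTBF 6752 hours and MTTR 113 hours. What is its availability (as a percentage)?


Availability = MTBF / (MTBF + MTTR)
Availability = 6752 / (6752 + 113)
Availability = 6752 / 6865
Availability = 98.354%

98.354%


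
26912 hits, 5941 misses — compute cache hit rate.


Formula: hit rate = hits / (hits + misses) * 100
hit rate = 26912 / (26912 + 5941) * 100
hit rate = 26912 / 32853 * 100
hit rate = 81.92%

81.92%


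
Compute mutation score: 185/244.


Mutation score = killed / total * 100
Mutation score = 185 / 244 * 100
Mutation score = 75.82%

75.82%


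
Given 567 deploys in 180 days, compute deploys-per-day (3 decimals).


Formula: deployments per day = releases / days
= 567 / 180
= 3.15 deploys/day
(equivalently, 22.05 deploys/week)

3.15 deploys/day


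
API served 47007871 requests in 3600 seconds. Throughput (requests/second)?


Formula: throughput = requests / seconds
throughput = 47007871 / 3600
throughput = 13057.74 requests/second

13057.74 requests/second


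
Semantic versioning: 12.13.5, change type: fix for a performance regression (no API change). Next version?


Current: 12.13.5
Change category: 'fix for a performance regression (no API change)' → patch bump
SemVer rule: patch bump → increment PATCH (MAJOR and MINOR unchanged)
New: 12.13.6

12.13.6


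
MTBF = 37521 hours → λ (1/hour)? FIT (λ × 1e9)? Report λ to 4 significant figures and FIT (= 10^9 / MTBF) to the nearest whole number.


Formula: λ = 1 / MTBF; FIT = λ × 1e9 = 1e9 / MTBF
λ = 1 / 37521 ≈ 2.665e-05 failures/hour
FIT = 1e9 / 37521 ≈ 26652 failures per 1e9 hours (nearest whole number)

λ = 2.665e-05 /h, FIT = 26652


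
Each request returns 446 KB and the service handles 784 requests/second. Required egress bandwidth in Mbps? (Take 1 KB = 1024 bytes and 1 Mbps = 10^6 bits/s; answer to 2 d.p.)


Formula: Mbps = payload_bytes * RPS * 8 / 1e6
Payload per request = 446 KB = 446 * 1024 = 456704 bytes
Total bytes/sec = 456704 * 784 = 358055936
Total bits/sec = 358055936 * 8 = 2864447488
Mbps = 2864447488 / 1e6 = 2864.45

2864.45 Mbps


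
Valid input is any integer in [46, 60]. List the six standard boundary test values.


Range: [46, 60]
Boundaries: just below min, min, min+1, max-1, max, just above max
Values: [45, 46, 47, 59, 60, 61]

[45, 46, 47, 59, 60, 61]


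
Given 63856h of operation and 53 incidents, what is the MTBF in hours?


Formula: MTBF = Total operating time / Number of failures
MTBF = 63856 / 53
MTBF = 1204.83 hours

1204.83 hours


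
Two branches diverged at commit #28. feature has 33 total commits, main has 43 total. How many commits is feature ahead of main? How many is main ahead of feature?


Common ancestor: commit #28
feature commits after divergence: 33 - 28 = 5
main commits after divergence: 43 - 28 = 15
feature is 5 commits ahead of main
main is 15 commits ahead of feature

feature ahead: 5, main ahead: 15


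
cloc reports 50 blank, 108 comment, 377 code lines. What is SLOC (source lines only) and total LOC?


Total LOC = blank + comment + code
Total LOC = 50 + 108 + 377 = 535
SLOC (source only) = code = 377

Total LOC: 535, SLOC: 377


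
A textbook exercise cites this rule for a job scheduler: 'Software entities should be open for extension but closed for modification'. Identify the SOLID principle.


This describes the Open/Closed Principle (OCP)

Open/Closed Principle (OCP)


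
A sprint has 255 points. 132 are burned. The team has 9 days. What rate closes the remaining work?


Formula: Required rate = Remaining points / Days left
Remaining = 255 - 132 = 123 points
Required rate = 123 / 9 = 13.67 points/day

13.67 points/day


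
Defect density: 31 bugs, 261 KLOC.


Defect density = defects / KLOC
Defect density = 31 / 261
Defect density = 0.119 defects/KLOC

0.119 defects/KLOC


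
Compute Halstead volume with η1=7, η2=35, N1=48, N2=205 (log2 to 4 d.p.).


Formula: V = N * log2(η), where N = N1 + N2 and η = η1 + η2
η = 7 + 35 = 42
N = 48 + 205 = 253
log2(42) ≈ 5.3923
V = 253 * 5.3923 = 1364.25

1364.25


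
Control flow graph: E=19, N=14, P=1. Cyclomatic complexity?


Formula: V(G) = E - N + 2P
V(G) = 19 - 14 + 2*1
V(G) = 5 + 2
V(G) = 7

7


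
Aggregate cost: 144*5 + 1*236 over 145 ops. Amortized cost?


Formula: Amortized cost = Total cost / Operations
Total cost = (144 * 5) + (1 * 236)
Total cost = 720 + 236 = 956
Amortized = 956 / 145 = 6.5931

6.5931


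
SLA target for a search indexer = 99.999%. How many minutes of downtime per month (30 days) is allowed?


Formula: allowed downtime = period * (100 - SLA) / 100
Period (month (30 days)) = 43200 minutes
Unavailability fraction = (100 - 99.999) / 100
Allowed downtime = 43200 * (100 - 99.999) / 100
Allowed downtime = 0.432 minutes

0.432 minutes


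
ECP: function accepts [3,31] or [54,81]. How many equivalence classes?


Valid ranges: [3,31] and [54,81]
Class 1: x < 3 — invalid
Class 2: 3 ≤ x ≤ 31 — valid
Class 3: 31 < x < 54 — invalid (gap between ranges)
Class 4: 54 ≤ x ≤ 81 — valid
Class 5: x > 81 — invalid
Total equivalence classes: 5

5 equivalence classes


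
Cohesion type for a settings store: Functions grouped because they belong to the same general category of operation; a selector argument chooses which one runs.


Reasoning: Grouped by category of activity, not by data or sequence
Type: Logical cohesion

Logical cohesion


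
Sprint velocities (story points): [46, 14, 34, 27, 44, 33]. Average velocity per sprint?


Formula: Avg velocity = Total points / Number of sprints
Points: [46, 14, 34, 27, 44, 33]
Sum = 46 + 14 + 34 + 27 + 44 + 33 = 198
Avg velocity = 198 / 6 = 33.0 points/sprint

33.0 points/sprint


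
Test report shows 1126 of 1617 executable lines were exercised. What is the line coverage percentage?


Coverage = covered / total * 100
Coverage = 1126 / 1617 * 100
Coverage = 69.64%

69.64%


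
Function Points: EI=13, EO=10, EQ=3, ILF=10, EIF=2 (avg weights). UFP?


UFP = EI*4 + EO*5 + EQ*4 + ILF*10 + EIF*7
UFP = 13*4 + 10*5 + 3*4 + 10*10 + 2*7
UFP = 52 + 50 + 12 + 100 + 14
UFP = 228

228


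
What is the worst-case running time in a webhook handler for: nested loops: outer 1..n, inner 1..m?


Reasoning: product of independent bounds
Complexity: O(n*m)

O(n*m)


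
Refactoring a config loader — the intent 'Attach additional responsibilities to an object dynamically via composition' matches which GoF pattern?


This matches the Decorator pattern

Decorator


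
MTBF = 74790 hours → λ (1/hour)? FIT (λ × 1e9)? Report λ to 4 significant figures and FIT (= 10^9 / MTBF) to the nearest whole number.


Formula: λ = 1 / MTBF; FIT = λ × 1e9 = 1e9 / MTBF
λ = 1 / 74790 ≈ 1.337e-05 failures/hour
FIT = 1e9 / 74790 ≈ 13371 failures per 1e9 hours (nearest whole number)

λ = 1.337e-05 /h, FIT = 13371


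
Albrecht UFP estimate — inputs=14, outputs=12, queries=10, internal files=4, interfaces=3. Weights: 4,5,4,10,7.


UFP = EI*4 + EO*5 + EQ*4 + ILF*10 + EIF*7
UFP = 14*4 + 12*5 + 10*4 + 4*10 + 3*7
UFP = 56 + 60 + 40 + 40 + 21
UFP = 217

217


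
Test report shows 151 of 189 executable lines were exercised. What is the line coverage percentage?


Coverage = covered / total * 100
Coverage = 151 / 189 * 100
Coverage = 79.89%

79.89%


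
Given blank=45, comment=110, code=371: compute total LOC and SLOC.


Total LOC = blank + comment + code
Total LOC = 45 + 110 + 371 = 526
SLOC (source only) = code = 371

Total LOC: 526, SLOC: 371


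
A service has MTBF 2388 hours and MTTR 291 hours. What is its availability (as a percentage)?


Availability = MTBF / (MTBF + MTTR)
Availability = 2388 / (2388 + 291)
Availability = 2388 / 2679
Availability = 89.1377%

89.1377%


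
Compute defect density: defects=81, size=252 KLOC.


Defect density = defects / KLOC
Defect density = 81 / 252
Defect density = 0.321 defects/KLOC

0.321 defects/KLOC


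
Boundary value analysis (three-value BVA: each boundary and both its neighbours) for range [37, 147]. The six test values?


Range: [37, 147]
Boundaries: just below min, min, min+1, max-1, max, just above max
Values: [36, 37, 38, 146, 147, 148]

[36, 37, 38, 146, 147, 148]


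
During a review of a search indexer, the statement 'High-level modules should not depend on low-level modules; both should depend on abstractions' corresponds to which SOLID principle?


This describes the Dependency Inversion Principle (DIP)

Dependency Inversion Principle (DIP)


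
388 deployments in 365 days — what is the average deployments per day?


Formula: deployments per day = releases / days
= 388 / 365
= 1.063 deploys/day
(equivalently, 7.44 deploys/week)

1.063 deploys/day


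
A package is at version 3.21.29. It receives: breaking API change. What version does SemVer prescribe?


Current: 3.21.29
Change category: 'breaking API change' → major bump
SemVer rule: major bump → increment MAJOR, reset MINOR and PATCH to 0
New: 4.0.0

4.0.0


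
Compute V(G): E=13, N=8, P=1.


Formula: V(G) = E - N + 2P
V(G) = 13 - 8 + 2*1
V(G) = 5 + 2
V(G) = 7

7


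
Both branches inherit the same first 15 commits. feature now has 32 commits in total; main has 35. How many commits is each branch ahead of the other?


Common ancestor: commit #15
feature commits after divergence: 32 - 15 = 17
main commits after divergence: 35 - 15 = 20
feature is 17 commits ahead of main
main is 20 commits ahead of feature

feature ahead: 17, main ahead: 20


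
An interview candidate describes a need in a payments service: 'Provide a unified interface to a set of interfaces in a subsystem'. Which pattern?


This matches the Facade pattern

Facade


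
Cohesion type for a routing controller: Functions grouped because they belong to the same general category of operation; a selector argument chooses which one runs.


Reasoning: Grouped by category of activity, not by data or sequence
Type: Logical cohesion

Logical cohesion


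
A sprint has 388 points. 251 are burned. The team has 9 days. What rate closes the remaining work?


Formula: Required rate = Remaining points / Days left
Remaining = 388 - 251 = 137 points
Required rate = 137 / 9 = 15.22 points/day

15.22 points/day


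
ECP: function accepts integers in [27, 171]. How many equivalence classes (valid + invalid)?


Valid range: [27, 171]
Class 1: x < 27 — invalid
Class 2: 27 ≤ x ≤ 171 — valid
Class 3: x > 171 — invalid
Total equivalence classes: 3

3 equivalence classes


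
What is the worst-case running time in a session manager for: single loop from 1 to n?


Reasoning: one pass through n items
Complexity: O(n)

O(n)


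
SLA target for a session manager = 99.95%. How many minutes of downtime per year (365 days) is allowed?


Formula: allowed downtime = period * (100 - SLA) / 100
Period (year (365 days)) = 525600 minutes
Unavailability fraction = (100 - 99.95) / 100
Allowed downtime = 525600 * (100 - 99.95) / 100
Allowed downtime = 262.8 minutes

262.8 minutes


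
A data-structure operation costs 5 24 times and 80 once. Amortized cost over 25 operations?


Formula: Amortized cost = Total cost / Operations
Total cost = (24 * 5) + (1 * 80)
Total cost = 120 + 80 = 200
Amortized = 200 / 25 = 8.0

8.0


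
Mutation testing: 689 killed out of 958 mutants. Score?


Mutation score = killed / total * 100
Mutation score = 689 / 958 * 100
Mutation score = 71.92%

71.92%


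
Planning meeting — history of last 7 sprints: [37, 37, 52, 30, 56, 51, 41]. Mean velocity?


Formula: Avg velocity = Total points / Number of sprints
Points: [37, 37, 52, 30, 56, 51, 41]
Sum = 37 + 37 + 52 + 30 + 56 + 51 + 41 = 304
Avg velocity = 304 / 7 = 43.43 points/sprint

43.43 points/sprint


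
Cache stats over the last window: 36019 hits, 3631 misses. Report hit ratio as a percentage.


Formula: hit rate = hits / (hits + misses) * 100
hit rate = 36019 / (36019 + 3631) * 100
hit rate = 36019 / 39650 * 100
hit rate = 90.84%

90.84%


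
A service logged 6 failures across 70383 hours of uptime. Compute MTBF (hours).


Formula: MTBF = Total operating time / Number of failures
MTBF = 70383 / 6
MTBF = 11730.5 hours

11730.5 hours


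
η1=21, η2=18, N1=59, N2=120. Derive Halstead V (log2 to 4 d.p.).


Formula: V = N * log2(η), where N = N1 + N2 and η = η1 + η2
η = 21 + 18 = 39
N = 59 + 120 = 179
log2(39) ≈ 5.2854
V = 179 * 5.2854 = 946.09

946.09


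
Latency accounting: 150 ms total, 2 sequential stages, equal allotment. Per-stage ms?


Formula: per_stage = total_budget / stages
per_stage = 150 / 2
per_stage = 75.0 ms

75.0 ms


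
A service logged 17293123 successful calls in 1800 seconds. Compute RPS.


Formula: throughput = requests / seconds
throughput = 17293123 / 1800
throughput = 9607.29 requests/second

9607.29 requests/second


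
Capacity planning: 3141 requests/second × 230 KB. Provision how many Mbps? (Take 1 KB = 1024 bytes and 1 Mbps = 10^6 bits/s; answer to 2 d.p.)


Formula: Mbps = payload_bytes * RPS * 8 / 1e6
Payload per request = 230 KB = 230 * 1024 = 235520 bytes
Total bytes/sec = 235520 * 3141 = 739768320
Total bits/sec = 739768320 * 8 = 5918146560
Mbps = 5918146560 / 1e6 = 5918.15

5918.15 Mbps


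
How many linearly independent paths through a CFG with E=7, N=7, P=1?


Formula: V(G) = E - N + 2P
V(G) = 7 - 7 + 2*1
V(G) = 0 + 2
V(G) = 2

2


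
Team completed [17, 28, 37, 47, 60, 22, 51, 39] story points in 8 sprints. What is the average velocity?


Formula: Avg velocity = Total points / Number of sprints
Points: [17, 28, 37, 47, 60, 22, 51, 39]
Sum = 17 + 28 + 37 + 47 + 60 + 22 + 51 + 39 = 301
Avg velocity = 301 / 8 = 37.63 points/sprint

37.63 points/sprint


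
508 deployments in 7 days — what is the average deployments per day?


Formula: deployments per day = releases / days
= 508 / 7
= 72.571 deploys/day
(equivalently, 508.0 deploys/week)

72.571 deploys/day


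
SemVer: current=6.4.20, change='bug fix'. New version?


Current: 6.4.20
Change category: 'bug fix' → patch bump
SemVer rule: patch bump → increment PATCH (MAJOR and MINOR unchanged)
New: 6.4.21

6.4.21


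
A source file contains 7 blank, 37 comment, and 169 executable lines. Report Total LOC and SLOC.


Total LOC = blank + comment + code
Total LOC = 7 + 37 + 169 = 213
SLOC (source only) = code = 169

Total LOC: 213, SLOC: 169


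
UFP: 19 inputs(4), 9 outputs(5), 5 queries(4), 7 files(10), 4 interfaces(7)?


UFP = EI*4 + EO*5 + EQ*4 + ILF*10 + EIF*7
UFP = 19*4 + 9*5 + 5*4 + 7*10 + 4*7
UFP = 76 + 45 + 20 + 70 + 28
UFP = 239

239


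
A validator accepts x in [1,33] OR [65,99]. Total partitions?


Valid ranges: [1,33] and [65,99]
Class 1: x < 1 — invalid
Class 2: 1 ≤ x ≤ 33 — valid
Class 3: 33 < x < 65 — invalid (gap between ranges)
Class 4: 65 ≤ x ≤ 99 — valid
Class 5: x > 99 — invalid
Total equivalence classes: 5

5 equivalence classes


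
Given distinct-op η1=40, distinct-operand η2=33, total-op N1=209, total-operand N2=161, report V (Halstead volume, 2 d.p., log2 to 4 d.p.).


Formula: V = N * log2(η), where N = N1 + N2 and η = η1 + η2
η = 40 + 33 = 73
N = 209 + 161 = 370
log2(73) ≈ 6.1898
V = 370 * 6.1898 = 2290.23

2290.23


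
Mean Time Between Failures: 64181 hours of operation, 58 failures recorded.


Formula: MTBF = Total operating time / Number of failures
MTBF = 64181 / 58
MTBF = 1106.57 hours

1106.57 hours


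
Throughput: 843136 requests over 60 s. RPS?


Formula: throughput = requests / seconds
throughput = 843136 / 60
throughput = 14052.27 requests/second

14052.27 requests/second


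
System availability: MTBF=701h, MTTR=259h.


Availability = MTBF / (MTBF + MTTR)
Availability = 701 / (701 + 259)
Availability = 701 / 960
Availability = 73.0208%

73.0208%


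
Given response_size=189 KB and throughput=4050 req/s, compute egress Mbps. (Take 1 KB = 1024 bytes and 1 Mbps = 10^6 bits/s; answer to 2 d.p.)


Formula: Mbps = payload_bytes * RPS * 8 / 1e6
Payload per request = 189 KB = 189 * 1024 = 193536 bytes
Total bytes/sec = 193536 * 4050 = 783820800
Total bits/sec = 783820800 * 8 = 6270566400
Mbps = 6270566400 / 1e6 = 6270.57

6270.57 Mbps


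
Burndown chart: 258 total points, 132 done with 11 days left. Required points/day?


Formula: Required rate = Remaining points / Days left
Remaining = 258 - 132 = 126 points
Required rate = 126 / 11 = 11.45 points/day

11.45 points/day
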